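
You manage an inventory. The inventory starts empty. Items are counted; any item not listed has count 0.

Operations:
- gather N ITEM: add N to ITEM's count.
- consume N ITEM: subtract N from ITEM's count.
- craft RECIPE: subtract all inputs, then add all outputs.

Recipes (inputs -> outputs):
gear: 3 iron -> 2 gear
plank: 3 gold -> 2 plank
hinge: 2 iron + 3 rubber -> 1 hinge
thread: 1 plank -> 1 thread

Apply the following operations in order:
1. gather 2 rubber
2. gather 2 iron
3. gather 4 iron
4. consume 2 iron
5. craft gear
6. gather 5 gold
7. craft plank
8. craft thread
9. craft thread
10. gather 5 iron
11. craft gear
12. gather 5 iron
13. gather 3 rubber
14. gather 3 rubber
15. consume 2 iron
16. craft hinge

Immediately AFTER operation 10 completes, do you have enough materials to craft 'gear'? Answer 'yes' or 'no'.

Answer: yes

Derivation:
After 1 (gather 2 rubber): rubber=2
After 2 (gather 2 iron): iron=2 rubber=2
After 3 (gather 4 iron): iron=6 rubber=2
After 4 (consume 2 iron): iron=4 rubber=2
After 5 (craft gear): gear=2 iron=1 rubber=2
After 6 (gather 5 gold): gear=2 gold=5 iron=1 rubber=2
After 7 (craft plank): gear=2 gold=2 iron=1 plank=2 rubber=2
After 8 (craft thread): gear=2 gold=2 iron=1 plank=1 rubber=2 thread=1
After 9 (craft thread): gear=2 gold=2 iron=1 rubber=2 thread=2
After 10 (gather 5 iron): gear=2 gold=2 iron=6 rubber=2 thread=2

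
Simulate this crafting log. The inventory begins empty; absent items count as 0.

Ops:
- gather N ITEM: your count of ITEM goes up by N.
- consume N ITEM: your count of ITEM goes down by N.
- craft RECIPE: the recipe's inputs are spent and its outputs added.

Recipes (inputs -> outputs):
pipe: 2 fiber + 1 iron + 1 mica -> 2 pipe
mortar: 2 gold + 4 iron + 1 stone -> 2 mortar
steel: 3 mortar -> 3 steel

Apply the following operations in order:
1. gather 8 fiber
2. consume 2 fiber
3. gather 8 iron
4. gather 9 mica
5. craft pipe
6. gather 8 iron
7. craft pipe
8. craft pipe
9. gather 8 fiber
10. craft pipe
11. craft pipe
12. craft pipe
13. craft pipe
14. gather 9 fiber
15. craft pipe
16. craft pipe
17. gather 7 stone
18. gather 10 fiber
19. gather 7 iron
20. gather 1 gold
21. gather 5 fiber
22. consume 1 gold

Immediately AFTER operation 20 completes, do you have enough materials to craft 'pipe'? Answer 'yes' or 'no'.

After 1 (gather 8 fiber): fiber=8
After 2 (consume 2 fiber): fiber=6
After 3 (gather 8 iron): fiber=6 iron=8
After 4 (gather 9 mica): fiber=6 iron=8 mica=9
After 5 (craft pipe): fiber=4 iron=7 mica=8 pipe=2
After 6 (gather 8 iron): fiber=4 iron=15 mica=8 pipe=2
After 7 (craft pipe): fiber=2 iron=14 mica=7 pipe=4
After 8 (craft pipe): iron=13 mica=6 pipe=6
After 9 (gather 8 fiber): fiber=8 iron=13 mica=6 pipe=6
After 10 (craft pipe): fiber=6 iron=12 mica=5 pipe=8
After 11 (craft pipe): fiber=4 iron=11 mica=4 pipe=10
After 12 (craft pipe): fiber=2 iron=10 mica=3 pipe=12
After 13 (craft pipe): iron=9 mica=2 pipe=14
After 14 (gather 9 fiber): fiber=9 iron=9 mica=2 pipe=14
After 15 (craft pipe): fiber=7 iron=8 mica=1 pipe=16
After 16 (craft pipe): fiber=5 iron=7 pipe=18
After 17 (gather 7 stone): fiber=5 iron=7 pipe=18 stone=7
After 18 (gather 10 fiber): fiber=15 iron=7 pipe=18 stone=7
After 19 (gather 7 iron): fiber=15 iron=14 pipe=18 stone=7
After 20 (gather 1 gold): fiber=15 gold=1 iron=14 pipe=18 stone=7

Answer: no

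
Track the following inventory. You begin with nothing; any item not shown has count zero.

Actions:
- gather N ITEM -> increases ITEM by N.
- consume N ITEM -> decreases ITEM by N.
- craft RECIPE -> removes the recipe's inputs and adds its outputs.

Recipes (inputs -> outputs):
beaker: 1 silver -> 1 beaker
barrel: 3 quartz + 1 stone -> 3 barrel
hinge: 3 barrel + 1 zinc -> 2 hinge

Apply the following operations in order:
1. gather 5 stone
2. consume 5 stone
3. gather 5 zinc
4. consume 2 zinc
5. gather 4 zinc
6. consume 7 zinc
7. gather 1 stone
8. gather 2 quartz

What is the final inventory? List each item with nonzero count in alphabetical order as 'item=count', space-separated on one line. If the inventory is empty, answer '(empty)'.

Answer: quartz=2 stone=1

Derivation:
After 1 (gather 5 stone): stone=5
After 2 (consume 5 stone): (empty)
After 3 (gather 5 zinc): zinc=5
After 4 (consume 2 zinc): zinc=3
After 5 (gather 4 zinc): zinc=7
After 6 (consume 7 zinc): (empty)
After 7 (gather 1 stone): stone=1
After 8 (gather 2 quartz): quartz=2 stone=1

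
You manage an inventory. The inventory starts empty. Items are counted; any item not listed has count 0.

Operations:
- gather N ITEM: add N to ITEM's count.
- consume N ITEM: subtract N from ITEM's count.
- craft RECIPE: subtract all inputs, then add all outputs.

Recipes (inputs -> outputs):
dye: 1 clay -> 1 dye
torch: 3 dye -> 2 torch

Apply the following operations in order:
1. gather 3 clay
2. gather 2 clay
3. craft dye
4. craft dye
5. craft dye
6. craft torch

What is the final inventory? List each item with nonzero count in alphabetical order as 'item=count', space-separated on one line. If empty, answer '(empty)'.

Answer: clay=2 torch=2

Derivation:
After 1 (gather 3 clay): clay=3
After 2 (gather 2 clay): clay=5
After 3 (craft dye): clay=4 dye=1
After 4 (craft dye): clay=3 dye=2
After 5 (craft dye): clay=2 dye=3
After 6 (craft torch): clay=2 torch=2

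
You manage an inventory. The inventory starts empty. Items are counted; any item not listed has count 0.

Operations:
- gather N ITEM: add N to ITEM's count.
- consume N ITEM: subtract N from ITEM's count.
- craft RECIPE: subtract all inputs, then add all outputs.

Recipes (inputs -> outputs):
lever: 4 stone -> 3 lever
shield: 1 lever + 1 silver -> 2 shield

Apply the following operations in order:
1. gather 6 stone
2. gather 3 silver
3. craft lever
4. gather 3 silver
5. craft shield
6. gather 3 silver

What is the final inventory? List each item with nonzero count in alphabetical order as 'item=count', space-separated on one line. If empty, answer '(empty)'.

Answer: lever=2 shield=2 silver=8 stone=2

Derivation:
After 1 (gather 6 stone): stone=6
After 2 (gather 3 silver): silver=3 stone=6
After 3 (craft lever): lever=3 silver=3 stone=2
After 4 (gather 3 silver): lever=3 silver=6 stone=2
After 5 (craft shield): lever=2 shield=2 silver=5 stone=2
After 6 (gather 3 silver): lever=2 shield=2 silver=8 stone=2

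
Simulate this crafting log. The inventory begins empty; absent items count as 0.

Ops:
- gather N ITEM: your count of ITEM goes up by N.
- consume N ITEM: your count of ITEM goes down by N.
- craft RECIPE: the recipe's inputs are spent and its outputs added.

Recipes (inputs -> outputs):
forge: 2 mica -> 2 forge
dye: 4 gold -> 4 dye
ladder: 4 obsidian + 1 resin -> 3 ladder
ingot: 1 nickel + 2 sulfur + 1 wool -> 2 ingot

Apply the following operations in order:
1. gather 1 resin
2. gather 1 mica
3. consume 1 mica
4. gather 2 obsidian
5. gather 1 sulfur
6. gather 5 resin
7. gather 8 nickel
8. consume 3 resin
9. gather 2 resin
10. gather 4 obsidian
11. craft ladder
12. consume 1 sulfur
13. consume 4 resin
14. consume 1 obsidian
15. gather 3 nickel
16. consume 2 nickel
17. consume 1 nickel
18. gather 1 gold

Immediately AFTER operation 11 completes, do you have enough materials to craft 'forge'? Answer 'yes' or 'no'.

Answer: no

Derivation:
After 1 (gather 1 resin): resin=1
After 2 (gather 1 mica): mica=1 resin=1
After 3 (consume 1 mica): resin=1
After 4 (gather 2 obsidian): obsidian=2 resin=1
After 5 (gather 1 sulfur): obsidian=2 resin=1 sulfur=1
After 6 (gather 5 resin): obsidian=2 resin=6 sulfur=1
After 7 (gather 8 nickel): nickel=8 obsidian=2 resin=6 sulfur=1
After 8 (consume 3 resin): nickel=8 obsidian=2 resin=3 sulfur=1
After 9 (gather 2 resin): nickel=8 obsidian=2 resin=5 sulfur=1
After 10 (gather 4 obsidian): nickel=8 obsidian=6 resin=5 sulfur=1
After 11 (craft ladder): ladder=3 nickel=8 obsidian=2 resin=4 sulfur=1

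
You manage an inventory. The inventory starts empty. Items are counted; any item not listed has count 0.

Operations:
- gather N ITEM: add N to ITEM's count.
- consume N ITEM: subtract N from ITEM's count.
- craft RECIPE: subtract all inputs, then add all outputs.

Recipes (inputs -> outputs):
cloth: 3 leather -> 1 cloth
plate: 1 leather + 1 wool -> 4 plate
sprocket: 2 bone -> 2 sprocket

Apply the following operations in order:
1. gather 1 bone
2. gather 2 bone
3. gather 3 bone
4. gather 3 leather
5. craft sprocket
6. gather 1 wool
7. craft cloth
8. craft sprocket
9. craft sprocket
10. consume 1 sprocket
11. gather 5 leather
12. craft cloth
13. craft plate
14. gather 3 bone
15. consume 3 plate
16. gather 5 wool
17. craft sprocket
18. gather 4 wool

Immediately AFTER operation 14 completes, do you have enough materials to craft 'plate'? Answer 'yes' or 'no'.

Answer: no

Derivation:
After 1 (gather 1 bone): bone=1
After 2 (gather 2 bone): bone=3
After 3 (gather 3 bone): bone=6
After 4 (gather 3 leather): bone=6 leather=3
After 5 (craft sprocket): bone=4 leather=3 sprocket=2
After 6 (gather 1 wool): bone=4 leather=3 sprocket=2 wool=1
After 7 (craft cloth): bone=4 cloth=1 sprocket=2 wool=1
After 8 (craft sprocket): bone=2 cloth=1 sprocket=4 wool=1
After 9 (craft sprocket): cloth=1 sprocket=6 wool=1
After 10 (consume 1 sprocket): cloth=1 sprocket=5 wool=1
After 11 (gather 5 leather): cloth=1 leather=5 sprocket=5 wool=1
After 12 (craft cloth): cloth=2 leather=2 sprocket=5 wool=1
After 13 (craft plate): cloth=2 leather=1 plate=4 sprocket=5
After 14 (gather 3 bone): bone=3 cloth=2 leather=1 plate=4 sprocket=5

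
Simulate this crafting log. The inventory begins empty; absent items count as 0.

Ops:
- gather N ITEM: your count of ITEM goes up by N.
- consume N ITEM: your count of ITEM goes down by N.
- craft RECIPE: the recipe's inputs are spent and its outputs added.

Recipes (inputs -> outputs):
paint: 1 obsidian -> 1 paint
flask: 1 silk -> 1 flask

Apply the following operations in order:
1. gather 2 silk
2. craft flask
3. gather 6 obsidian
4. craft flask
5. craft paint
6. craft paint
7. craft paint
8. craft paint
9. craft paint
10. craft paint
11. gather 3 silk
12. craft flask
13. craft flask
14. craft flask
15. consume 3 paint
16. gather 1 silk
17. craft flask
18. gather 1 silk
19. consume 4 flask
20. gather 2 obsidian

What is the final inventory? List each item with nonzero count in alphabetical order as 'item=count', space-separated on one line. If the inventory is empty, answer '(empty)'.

After 1 (gather 2 silk): silk=2
After 2 (craft flask): flask=1 silk=1
After 3 (gather 6 obsidian): flask=1 obsidian=6 silk=1
After 4 (craft flask): flask=2 obsidian=6
After 5 (craft paint): flask=2 obsidian=5 paint=1
After 6 (craft paint): flask=2 obsidian=4 paint=2
After 7 (craft paint): flask=2 obsidian=3 paint=3
After 8 (craft paint): flask=2 obsidian=2 paint=4
After 9 (craft paint): flask=2 obsidian=1 paint=5
After 10 (craft paint): flask=2 paint=6
After 11 (gather 3 silk): flask=2 paint=6 silk=3
After 12 (craft flask): flask=3 paint=6 silk=2
After 13 (craft flask): flask=4 paint=6 silk=1
After 14 (craft flask): flask=5 paint=6
After 15 (consume 3 paint): flask=5 paint=3
After 16 (gather 1 silk): flask=5 paint=3 silk=1
After 17 (craft flask): flask=6 paint=3
After 18 (gather 1 silk): flask=6 paint=3 silk=1
After 19 (consume 4 flask): flask=2 paint=3 silk=1
After 20 (gather 2 obsidian): flask=2 obsidian=2 paint=3 silk=1

Answer: flask=2 obsidian=2 paint=3 silk=1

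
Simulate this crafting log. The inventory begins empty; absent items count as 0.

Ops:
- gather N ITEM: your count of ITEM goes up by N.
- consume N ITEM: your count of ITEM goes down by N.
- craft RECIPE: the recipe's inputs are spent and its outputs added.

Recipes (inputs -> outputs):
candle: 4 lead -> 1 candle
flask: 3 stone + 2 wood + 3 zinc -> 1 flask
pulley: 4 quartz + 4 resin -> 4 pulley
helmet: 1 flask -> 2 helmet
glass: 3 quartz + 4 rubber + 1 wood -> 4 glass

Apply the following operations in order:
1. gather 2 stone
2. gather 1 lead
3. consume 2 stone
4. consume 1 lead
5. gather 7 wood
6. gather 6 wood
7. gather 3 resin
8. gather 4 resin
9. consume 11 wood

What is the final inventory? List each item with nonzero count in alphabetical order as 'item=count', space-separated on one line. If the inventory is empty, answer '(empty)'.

Answer: resin=7 wood=2

Derivation:
After 1 (gather 2 stone): stone=2
After 2 (gather 1 lead): lead=1 stone=2
After 3 (consume 2 stone): lead=1
After 4 (consume 1 lead): (empty)
After 5 (gather 7 wood): wood=7
After 6 (gather 6 wood): wood=13
After 7 (gather 3 resin): resin=3 wood=13
After 8 (gather 4 resin): resin=7 wood=13
After 9 (consume 11 wood): resin=7 wood=2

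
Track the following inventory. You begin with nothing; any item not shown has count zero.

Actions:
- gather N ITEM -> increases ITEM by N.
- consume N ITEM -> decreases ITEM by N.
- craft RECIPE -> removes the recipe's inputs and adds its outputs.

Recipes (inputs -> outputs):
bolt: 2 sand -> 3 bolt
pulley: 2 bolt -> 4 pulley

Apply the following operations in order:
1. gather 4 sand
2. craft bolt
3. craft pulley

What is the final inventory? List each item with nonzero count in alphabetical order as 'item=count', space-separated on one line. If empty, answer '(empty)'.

After 1 (gather 4 sand): sand=4
After 2 (craft bolt): bolt=3 sand=2
After 3 (craft pulley): bolt=1 pulley=4 sand=2

Answer: bolt=1 pulley=4 sand=2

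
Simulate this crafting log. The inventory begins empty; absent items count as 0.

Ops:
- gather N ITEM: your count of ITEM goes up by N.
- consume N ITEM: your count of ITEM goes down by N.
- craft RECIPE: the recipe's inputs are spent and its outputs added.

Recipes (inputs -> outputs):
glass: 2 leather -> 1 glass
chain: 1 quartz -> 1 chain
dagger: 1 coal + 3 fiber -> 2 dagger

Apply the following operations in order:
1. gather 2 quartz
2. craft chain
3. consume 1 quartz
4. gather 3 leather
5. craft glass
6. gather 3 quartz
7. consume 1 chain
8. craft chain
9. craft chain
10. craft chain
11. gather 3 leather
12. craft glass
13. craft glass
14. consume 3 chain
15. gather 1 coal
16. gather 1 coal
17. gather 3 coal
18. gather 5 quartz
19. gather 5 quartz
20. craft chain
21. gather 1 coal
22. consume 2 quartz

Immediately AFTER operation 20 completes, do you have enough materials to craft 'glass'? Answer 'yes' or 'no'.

Answer: no

Derivation:
After 1 (gather 2 quartz): quartz=2
After 2 (craft chain): chain=1 quartz=1
After 3 (consume 1 quartz): chain=1
After 4 (gather 3 leather): chain=1 leather=3
After 5 (craft glass): chain=1 glass=1 leather=1
After 6 (gather 3 quartz): chain=1 glass=1 leather=1 quartz=3
After 7 (consume 1 chain): glass=1 leather=1 quartz=3
After 8 (craft chain): chain=1 glass=1 leather=1 quartz=2
After 9 (craft chain): chain=2 glass=1 leather=1 quartz=1
After 10 (craft chain): chain=3 glass=1 leather=1
After 11 (gather 3 leather): chain=3 glass=1 leather=4
After 12 (craft glass): chain=3 glass=2 leather=2
After 13 (craft glass): chain=3 glass=3
After 14 (consume 3 chain): glass=3
After 15 (gather 1 coal): coal=1 glass=3
After 16 (gather 1 coal): coal=2 glass=3
After 17 (gather 3 coal): coal=5 glass=3
After 18 (gather 5 quartz): coal=5 glass=3 quartz=5
After 19 (gather 5 quartz): coal=5 glass=3 quartz=10
After 20 (craft chain): chain=1 coal=5 glass=3 quartz=9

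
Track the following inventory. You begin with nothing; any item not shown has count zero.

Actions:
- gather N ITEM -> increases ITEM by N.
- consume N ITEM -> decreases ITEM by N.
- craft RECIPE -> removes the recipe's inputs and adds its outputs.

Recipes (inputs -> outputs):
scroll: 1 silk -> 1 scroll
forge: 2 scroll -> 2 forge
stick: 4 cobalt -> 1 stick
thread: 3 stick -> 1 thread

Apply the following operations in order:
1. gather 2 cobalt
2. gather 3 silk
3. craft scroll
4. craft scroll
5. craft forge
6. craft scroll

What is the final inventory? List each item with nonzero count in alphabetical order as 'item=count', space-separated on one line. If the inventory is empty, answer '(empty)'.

After 1 (gather 2 cobalt): cobalt=2
After 2 (gather 3 silk): cobalt=2 silk=3
After 3 (craft scroll): cobalt=2 scroll=1 silk=2
After 4 (craft scroll): cobalt=2 scroll=2 silk=1
After 5 (craft forge): cobalt=2 forge=2 silk=1
After 6 (craft scroll): cobalt=2 forge=2 scroll=1

Answer: cobalt=2 forge=2 scroll=1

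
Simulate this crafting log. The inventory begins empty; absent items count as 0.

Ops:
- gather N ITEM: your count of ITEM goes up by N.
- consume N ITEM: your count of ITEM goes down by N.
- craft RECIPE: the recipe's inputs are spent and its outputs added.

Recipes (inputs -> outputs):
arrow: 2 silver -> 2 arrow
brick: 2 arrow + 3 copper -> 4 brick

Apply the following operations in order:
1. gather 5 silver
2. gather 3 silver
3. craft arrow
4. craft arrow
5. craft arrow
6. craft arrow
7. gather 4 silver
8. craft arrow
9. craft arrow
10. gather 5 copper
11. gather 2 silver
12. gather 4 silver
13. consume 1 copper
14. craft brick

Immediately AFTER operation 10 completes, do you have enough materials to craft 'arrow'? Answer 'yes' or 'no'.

After 1 (gather 5 silver): silver=5
After 2 (gather 3 silver): silver=8
After 3 (craft arrow): arrow=2 silver=6
After 4 (craft arrow): arrow=4 silver=4
After 5 (craft arrow): arrow=6 silver=2
After 6 (craft arrow): arrow=8
After 7 (gather 4 silver): arrow=8 silver=4
After 8 (craft arrow): arrow=10 silver=2
After 9 (craft arrow): arrow=12
After 10 (gather 5 copper): arrow=12 copper=5

Answer: no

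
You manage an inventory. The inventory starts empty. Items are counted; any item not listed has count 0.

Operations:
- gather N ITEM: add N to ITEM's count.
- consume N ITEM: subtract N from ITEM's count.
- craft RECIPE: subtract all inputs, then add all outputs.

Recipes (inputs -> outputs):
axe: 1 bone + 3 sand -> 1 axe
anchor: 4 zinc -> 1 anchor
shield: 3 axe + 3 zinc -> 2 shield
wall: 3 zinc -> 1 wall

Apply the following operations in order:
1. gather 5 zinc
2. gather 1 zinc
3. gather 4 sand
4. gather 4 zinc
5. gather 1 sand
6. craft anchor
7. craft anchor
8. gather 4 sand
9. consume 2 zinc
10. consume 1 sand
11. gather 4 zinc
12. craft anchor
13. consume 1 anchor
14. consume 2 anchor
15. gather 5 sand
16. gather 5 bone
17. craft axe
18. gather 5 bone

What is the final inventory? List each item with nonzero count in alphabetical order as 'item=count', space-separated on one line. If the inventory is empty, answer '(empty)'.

After 1 (gather 5 zinc): zinc=5
After 2 (gather 1 zinc): zinc=6
After 3 (gather 4 sand): sand=4 zinc=6
After 4 (gather 4 zinc): sand=4 zinc=10
After 5 (gather 1 sand): sand=5 zinc=10
After 6 (craft anchor): anchor=1 sand=5 zinc=6
After 7 (craft anchor): anchor=2 sand=5 zinc=2
After 8 (gather 4 sand): anchor=2 sand=9 zinc=2
After 9 (consume 2 zinc): anchor=2 sand=9
After 10 (consume 1 sand): anchor=2 sand=8
After 11 (gather 4 zinc): anchor=2 sand=8 zinc=4
After 12 (craft anchor): anchor=3 sand=8
After 13 (consume 1 anchor): anchor=2 sand=8
After 14 (consume 2 anchor): sand=8
After 15 (gather 5 sand): sand=13
After 16 (gather 5 bone): bone=5 sand=13
After 17 (craft axe): axe=1 bone=4 sand=10
After 18 (gather 5 bone): axe=1 bone=9 sand=10

Answer: axe=1 bone=9 sand=10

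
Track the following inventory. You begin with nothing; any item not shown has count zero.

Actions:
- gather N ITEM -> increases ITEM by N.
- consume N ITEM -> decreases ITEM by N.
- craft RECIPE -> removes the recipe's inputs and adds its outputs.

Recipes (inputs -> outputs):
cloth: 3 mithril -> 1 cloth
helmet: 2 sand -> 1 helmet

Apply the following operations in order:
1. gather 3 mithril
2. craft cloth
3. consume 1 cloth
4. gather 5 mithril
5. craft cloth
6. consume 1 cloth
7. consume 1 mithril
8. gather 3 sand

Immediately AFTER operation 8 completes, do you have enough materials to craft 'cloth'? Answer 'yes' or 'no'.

Answer: no

Derivation:
After 1 (gather 3 mithril): mithril=3
After 2 (craft cloth): cloth=1
After 3 (consume 1 cloth): (empty)
After 4 (gather 5 mithril): mithril=5
After 5 (craft cloth): cloth=1 mithril=2
After 6 (consume 1 cloth): mithril=2
After 7 (consume 1 mithril): mithril=1
After 8 (gather 3 sand): mithril=1 sand=3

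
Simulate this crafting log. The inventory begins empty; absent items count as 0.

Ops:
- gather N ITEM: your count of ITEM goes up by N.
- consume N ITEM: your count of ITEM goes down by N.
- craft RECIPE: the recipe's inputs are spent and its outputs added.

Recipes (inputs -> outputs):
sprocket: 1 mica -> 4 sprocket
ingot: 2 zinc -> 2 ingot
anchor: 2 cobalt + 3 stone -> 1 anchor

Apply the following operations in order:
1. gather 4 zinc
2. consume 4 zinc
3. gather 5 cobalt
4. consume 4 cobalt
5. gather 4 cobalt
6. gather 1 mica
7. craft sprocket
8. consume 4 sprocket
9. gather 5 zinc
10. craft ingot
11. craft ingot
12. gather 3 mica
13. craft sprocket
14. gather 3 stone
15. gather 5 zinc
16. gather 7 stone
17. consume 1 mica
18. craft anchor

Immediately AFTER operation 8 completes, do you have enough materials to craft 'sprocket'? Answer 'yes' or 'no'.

After 1 (gather 4 zinc): zinc=4
After 2 (consume 4 zinc): (empty)
After 3 (gather 5 cobalt): cobalt=5
After 4 (consume 4 cobalt): cobalt=1
After 5 (gather 4 cobalt): cobalt=5
After 6 (gather 1 mica): cobalt=5 mica=1
After 7 (craft sprocket): cobalt=5 sprocket=4
After 8 (consume 4 sprocket): cobalt=5

Answer: no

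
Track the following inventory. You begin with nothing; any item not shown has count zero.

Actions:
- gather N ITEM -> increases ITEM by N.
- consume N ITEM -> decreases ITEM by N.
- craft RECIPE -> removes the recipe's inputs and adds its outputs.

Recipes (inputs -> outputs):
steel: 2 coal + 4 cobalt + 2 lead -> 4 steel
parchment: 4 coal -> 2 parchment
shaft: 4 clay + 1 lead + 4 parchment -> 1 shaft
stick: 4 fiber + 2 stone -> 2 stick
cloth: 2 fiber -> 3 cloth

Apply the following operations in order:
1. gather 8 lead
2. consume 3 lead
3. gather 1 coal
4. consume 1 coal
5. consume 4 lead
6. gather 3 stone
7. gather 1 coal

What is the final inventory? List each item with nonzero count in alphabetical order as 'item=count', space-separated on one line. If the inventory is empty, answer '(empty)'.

After 1 (gather 8 lead): lead=8
After 2 (consume 3 lead): lead=5
After 3 (gather 1 coal): coal=1 lead=5
After 4 (consume 1 coal): lead=5
After 5 (consume 4 lead): lead=1
After 6 (gather 3 stone): lead=1 stone=3
After 7 (gather 1 coal): coal=1 lead=1 stone=3

Answer: coal=1 lead=1 stone=3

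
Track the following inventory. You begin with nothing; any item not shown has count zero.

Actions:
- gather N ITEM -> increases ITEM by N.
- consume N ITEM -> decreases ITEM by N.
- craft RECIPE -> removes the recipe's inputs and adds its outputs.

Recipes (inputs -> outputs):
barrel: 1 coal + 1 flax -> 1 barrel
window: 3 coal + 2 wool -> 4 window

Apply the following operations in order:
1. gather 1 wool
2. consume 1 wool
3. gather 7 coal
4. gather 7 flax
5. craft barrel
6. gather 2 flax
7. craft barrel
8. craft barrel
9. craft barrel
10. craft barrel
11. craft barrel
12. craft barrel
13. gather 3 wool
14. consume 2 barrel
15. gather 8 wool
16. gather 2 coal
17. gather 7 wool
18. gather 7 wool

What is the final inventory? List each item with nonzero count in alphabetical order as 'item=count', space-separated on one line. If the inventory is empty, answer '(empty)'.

Answer: barrel=5 coal=2 flax=2 wool=25

Derivation:
After 1 (gather 1 wool): wool=1
After 2 (consume 1 wool): (empty)
After 3 (gather 7 coal): coal=7
After 4 (gather 7 flax): coal=7 flax=7
After 5 (craft barrel): barrel=1 coal=6 flax=6
After 6 (gather 2 flax): barrel=1 coal=6 flax=8
After 7 (craft barrel): barrel=2 coal=5 flax=7
After 8 (craft barrel): barrel=3 coal=4 flax=6
After 9 (craft barrel): barrel=4 coal=3 flax=5
After 10 (craft barrel): barrel=5 coal=2 flax=4
After 11 (craft barrel): barrel=6 coal=1 flax=3
After 12 (craft barrel): barrel=7 flax=2
After 13 (gather 3 wool): barrel=7 flax=2 wool=3
After 14 (consume 2 barrel): barrel=5 flax=2 wool=3
After 15 (gather 8 wool): barrel=5 flax=2 wool=11
After 16 (gather 2 coal): barrel=5 coal=2 flax=2 wool=11
After 17 (gather 7 wool): barrel=5 coal=2 flax=2 wool=18
After 18 (gather 7 wool): barrel=5 coal=2 flax=2 wool=25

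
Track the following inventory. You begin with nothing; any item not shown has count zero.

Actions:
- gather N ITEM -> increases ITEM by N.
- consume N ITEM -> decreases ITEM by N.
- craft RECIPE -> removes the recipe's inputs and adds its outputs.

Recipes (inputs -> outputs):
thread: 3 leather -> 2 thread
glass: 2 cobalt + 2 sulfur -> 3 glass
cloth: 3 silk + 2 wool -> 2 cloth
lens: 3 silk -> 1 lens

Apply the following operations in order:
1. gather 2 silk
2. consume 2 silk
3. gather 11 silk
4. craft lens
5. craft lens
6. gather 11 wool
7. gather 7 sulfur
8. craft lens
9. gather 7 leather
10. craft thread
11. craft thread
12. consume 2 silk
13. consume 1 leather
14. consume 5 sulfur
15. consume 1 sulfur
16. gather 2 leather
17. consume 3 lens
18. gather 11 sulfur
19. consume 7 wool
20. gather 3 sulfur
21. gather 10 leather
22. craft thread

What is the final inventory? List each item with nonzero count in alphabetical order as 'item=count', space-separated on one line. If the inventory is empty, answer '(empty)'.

After 1 (gather 2 silk): silk=2
After 2 (consume 2 silk): (empty)
After 3 (gather 11 silk): silk=11
After 4 (craft lens): lens=1 silk=8
After 5 (craft lens): lens=2 silk=5
After 6 (gather 11 wool): lens=2 silk=5 wool=11
After 7 (gather 7 sulfur): lens=2 silk=5 sulfur=7 wool=11
After 8 (craft lens): lens=3 silk=2 sulfur=7 wool=11
After 9 (gather 7 leather): leather=7 lens=3 silk=2 sulfur=7 wool=11
After 10 (craft thread): leather=4 lens=3 silk=2 sulfur=7 thread=2 wool=11
After 11 (craft thread): leather=1 lens=3 silk=2 sulfur=7 thread=4 wool=11
After 12 (consume 2 silk): leather=1 lens=3 sulfur=7 thread=4 wool=11
After 13 (consume 1 leather): lens=3 sulfur=7 thread=4 wool=11
After 14 (consume 5 sulfur): lens=3 sulfur=2 thread=4 wool=11
After 15 (consume 1 sulfur): lens=3 sulfur=1 thread=4 wool=11
After 16 (gather 2 leather): leather=2 lens=3 sulfur=1 thread=4 wool=11
After 17 (consume 3 lens): leather=2 sulfur=1 thread=4 wool=11
After 18 (gather 11 sulfur): leather=2 sulfur=12 thread=4 wool=11
After 19 (consume 7 wool): leather=2 sulfur=12 thread=4 wool=4
After 20 (gather 3 sulfur): leather=2 sulfur=15 thread=4 wool=4
After 21 (gather 10 leather): leather=12 sulfur=15 thread=4 wool=4
After 22 (craft thread): leather=9 sulfur=15 thread=6 wool=4

Answer: leather=9 sulfur=15 thread=6 wool=4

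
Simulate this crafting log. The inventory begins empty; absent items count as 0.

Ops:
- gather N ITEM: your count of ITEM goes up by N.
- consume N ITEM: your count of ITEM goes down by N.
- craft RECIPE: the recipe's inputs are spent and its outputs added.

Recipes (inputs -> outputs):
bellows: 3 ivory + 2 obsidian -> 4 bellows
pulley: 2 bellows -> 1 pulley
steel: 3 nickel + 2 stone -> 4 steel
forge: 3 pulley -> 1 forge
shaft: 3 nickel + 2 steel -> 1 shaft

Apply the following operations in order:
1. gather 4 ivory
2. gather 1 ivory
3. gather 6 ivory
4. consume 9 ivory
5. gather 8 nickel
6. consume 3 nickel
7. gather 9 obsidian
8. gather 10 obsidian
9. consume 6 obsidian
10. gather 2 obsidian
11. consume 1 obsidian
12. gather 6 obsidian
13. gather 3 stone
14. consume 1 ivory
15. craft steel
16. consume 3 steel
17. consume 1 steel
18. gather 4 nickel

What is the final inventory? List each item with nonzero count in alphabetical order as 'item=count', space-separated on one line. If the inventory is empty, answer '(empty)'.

Answer: ivory=1 nickel=6 obsidian=20 stone=1

Derivation:
After 1 (gather 4 ivory): ivory=4
After 2 (gather 1 ivory): ivory=5
After 3 (gather 6 ivory): ivory=11
After 4 (consume 9 ivory): ivory=2
After 5 (gather 8 nickel): ivory=2 nickel=8
After 6 (consume 3 nickel): ivory=2 nickel=5
After 7 (gather 9 obsidian): ivory=2 nickel=5 obsidian=9
After 8 (gather 10 obsidian): ivory=2 nickel=5 obsidian=19
After 9 (consume 6 obsidian): ivory=2 nickel=5 obsidian=13
After 10 (gather 2 obsidian): ivory=2 nickel=5 obsidian=15
After 11 (consume 1 obsidian): ivory=2 nickel=5 obsidian=14
After 12 (gather 6 obsidian): ivory=2 nickel=5 obsidian=20
After 13 (gather 3 stone): ivory=2 nickel=5 obsidian=20 stone=3
After 14 (consume 1 ivory): ivory=1 nickel=5 obsidian=20 stone=3
After 15 (craft steel): ivory=1 nickel=2 obsidian=20 steel=4 stone=1
After 16 (consume 3 steel): ivory=1 nickel=2 obsidian=20 steel=1 stone=1
After 17 (consume 1 steel): ivory=1 nickel=2 obsidian=20 stone=1
After 18 (gather 4 nickel): ivory=1 nickel=6 obsidian=20 stone=1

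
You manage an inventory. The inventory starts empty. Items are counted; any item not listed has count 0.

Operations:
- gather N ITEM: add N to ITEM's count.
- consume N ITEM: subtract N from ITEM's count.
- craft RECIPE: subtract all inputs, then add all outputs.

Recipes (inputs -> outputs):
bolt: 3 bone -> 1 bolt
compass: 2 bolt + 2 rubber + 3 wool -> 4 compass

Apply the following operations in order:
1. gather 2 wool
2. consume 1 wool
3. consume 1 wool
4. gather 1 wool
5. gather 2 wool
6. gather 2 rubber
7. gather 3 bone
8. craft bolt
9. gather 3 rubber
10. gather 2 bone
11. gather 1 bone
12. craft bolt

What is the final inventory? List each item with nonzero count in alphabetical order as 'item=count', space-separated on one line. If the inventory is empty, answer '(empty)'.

Answer: bolt=2 rubber=5 wool=3

Derivation:
After 1 (gather 2 wool): wool=2
After 2 (consume 1 wool): wool=1
After 3 (consume 1 wool): (empty)
After 4 (gather 1 wool): wool=1
After 5 (gather 2 wool): wool=3
After 6 (gather 2 rubber): rubber=2 wool=3
After 7 (gather 3 bone): bone=3 rubber=2 wool=3
After 8 (craft bolt): bolt=1 rubber=2 wool=3
After 9 (gather 3 rubber): bolt=1 rubber=5 wool=3
After 10 (gather 2 bone): bolt=1 bone=2 rubber=5 wool=3
After 11 (gather 1 bone): bolt=1 bone=3 rubber=5 wool=3
After 12 (craft bolt): bolt=2 rubber=5 wool=3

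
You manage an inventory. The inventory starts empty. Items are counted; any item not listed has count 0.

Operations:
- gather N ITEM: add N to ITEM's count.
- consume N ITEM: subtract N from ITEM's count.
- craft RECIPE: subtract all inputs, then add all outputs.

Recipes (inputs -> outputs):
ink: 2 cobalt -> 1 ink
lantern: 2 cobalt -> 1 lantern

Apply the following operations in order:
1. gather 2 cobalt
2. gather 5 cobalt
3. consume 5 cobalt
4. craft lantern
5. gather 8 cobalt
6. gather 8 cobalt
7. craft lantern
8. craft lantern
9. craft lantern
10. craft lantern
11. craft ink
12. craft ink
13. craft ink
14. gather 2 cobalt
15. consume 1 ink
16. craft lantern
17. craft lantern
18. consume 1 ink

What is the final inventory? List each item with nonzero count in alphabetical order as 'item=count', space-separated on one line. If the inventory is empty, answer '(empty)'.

After 1 (gather 2 cobalt): cobalt=2
After 2 (gather 5 cobalt): cobalt=7
After 3 (consume 5 cobalt): cobalt=2
After 4 (craft lantern): lantern=1
After 5 (gather 8 cobalt): cobalt=8 lantern=1
After 6 (gather 8 cobalt): cobalt=16 lantern=1
After 7 (craft lantern): cobalt=14 lantern=2
After 8 (craft lantern): cobalt=12 lantern=3
After 9 (craft lantern): cobalt=10 lantern=4
After 10 (craft lantern): cobalt=8 lantern=5
After 11 (craft ink): cobalt=6 ink=1 lantern=5
After 12 (craft ink): cobalt=4 ink=2 lantern=5
After 13 (craft ink): cobalt=2 ink=3 lantern=5
After 14 (gather 2 cobalt): cobalt=4 ink=3 lantern=5
After 15 (consume 1 ink): cobalt=4 ink=2 lantern=5
After 16 (craft lantern): cobalt=2 ink=2 lantern=6
After 17 (craft lantern): ink=2 lantern=7
After 18 (consume 1 ink): ink=1 lantern=7

Answer: ink=1 lantern=7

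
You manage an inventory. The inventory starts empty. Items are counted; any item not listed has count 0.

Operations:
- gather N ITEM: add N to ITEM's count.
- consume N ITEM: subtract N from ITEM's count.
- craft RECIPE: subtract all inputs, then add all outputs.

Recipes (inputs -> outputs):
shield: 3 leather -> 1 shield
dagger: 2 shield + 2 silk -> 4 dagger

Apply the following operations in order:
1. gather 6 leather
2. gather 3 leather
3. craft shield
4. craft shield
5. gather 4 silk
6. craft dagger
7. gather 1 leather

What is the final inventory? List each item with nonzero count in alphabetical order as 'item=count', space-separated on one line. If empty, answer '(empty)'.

After 1 (gather 6 leather): leather=6
After 2 (gather 3 leather): leather=9
After 3 (craft shield): leather=6 shield=1
After 4 (craft shield): leather=3 shield=2
After 5 (gather 4 silk): leather=3 shield=2 silk=4
After 6 (craft dagger): dagger=4 leather=3 silk=2
After 7 (gather 1 leather): dagger=4 leather=4 silk=2

Answer: dagger=4 leather=4 silk=2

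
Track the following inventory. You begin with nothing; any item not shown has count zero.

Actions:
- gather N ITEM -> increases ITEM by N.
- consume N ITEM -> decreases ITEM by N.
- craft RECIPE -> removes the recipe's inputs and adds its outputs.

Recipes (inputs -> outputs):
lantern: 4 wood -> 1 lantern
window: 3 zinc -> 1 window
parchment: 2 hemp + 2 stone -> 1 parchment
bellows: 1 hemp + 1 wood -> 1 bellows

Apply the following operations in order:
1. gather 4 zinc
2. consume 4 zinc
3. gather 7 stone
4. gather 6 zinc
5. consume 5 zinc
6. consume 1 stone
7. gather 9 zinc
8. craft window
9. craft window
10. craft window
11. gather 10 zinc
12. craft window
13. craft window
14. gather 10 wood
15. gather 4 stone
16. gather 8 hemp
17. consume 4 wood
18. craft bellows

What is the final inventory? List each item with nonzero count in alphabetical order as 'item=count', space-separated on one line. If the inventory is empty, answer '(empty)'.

After 1 (gather 4 zinc): zinc=4
After 2 (consume 4 zinc): (empty)
After 3 (gather 7 stone): stone=7
After 4 (gather 6 zinc): stone=7 zinc=6
After 5 (consume 5 zinc): stone=7 zinc=1
After 6 (consume 1 stone): stone=6 zinc=1
After 7 (gather 9 zinc): stone=6 zinc=10
After 8 (craft window): stone=6 window=1 zinc=7
After 9 (craft window): stone=6 window=2 zinc=4
After 10 (craft window): stone=6 window=3 zinc=1
After 11 (gather 10 zinc): stone=6 window=3 zinc=11
After 12 (craft window): stone=6 window=4 zinc=8
After 13 (craft window): stone=6 window=5 zinc=5
After 14 (gather 10 wood): stone=6 window=5 wood=10 zinc=5
After 15 (gather 4 stone): stone=10 window=5 wood=10 zinc=5
After 16 (gather 8 hemp): hemp=8 stone=10 window=5 wood=10 zinc=5
After 17 (consume 4 wood): hemp=8 stone=10 window=5 wood=6 zinc=5
After 18 (craft bellows): bellows=1 hemp=7 stone=10 window=5 wood=5 zinc=5

Answer: bellows=1 hemp=7 stone=10 window=5 wood=5 zinc=5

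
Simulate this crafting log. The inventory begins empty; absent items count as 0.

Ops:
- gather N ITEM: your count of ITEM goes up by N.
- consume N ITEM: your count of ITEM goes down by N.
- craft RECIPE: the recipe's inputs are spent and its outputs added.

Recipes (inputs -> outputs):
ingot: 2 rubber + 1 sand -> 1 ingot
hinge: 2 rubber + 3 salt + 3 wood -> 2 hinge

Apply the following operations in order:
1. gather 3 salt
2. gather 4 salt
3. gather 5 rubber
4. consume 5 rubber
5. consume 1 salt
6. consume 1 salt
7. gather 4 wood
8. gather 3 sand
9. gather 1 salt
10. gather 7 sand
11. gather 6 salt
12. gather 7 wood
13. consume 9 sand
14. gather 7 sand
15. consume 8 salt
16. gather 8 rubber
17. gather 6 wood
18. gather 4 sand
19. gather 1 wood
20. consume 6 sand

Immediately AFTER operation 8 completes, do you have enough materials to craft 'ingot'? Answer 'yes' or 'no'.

After 1 (gather 3 salt): salt=3
After 2 (gather 4 salt): salt=7
After 3 (gather 5 rubber): rubber=5 salt=7
After 4 (consume 5 rubber): salt=7
After 5 (consume 1 salt): salt=6
After 6 (consume 1 salt): salt=5
After 7 (gather 4 wood): salt=5 wood=4
After 8 (gather 3 sand): salt=5 sand=3 wood=4

Answer: no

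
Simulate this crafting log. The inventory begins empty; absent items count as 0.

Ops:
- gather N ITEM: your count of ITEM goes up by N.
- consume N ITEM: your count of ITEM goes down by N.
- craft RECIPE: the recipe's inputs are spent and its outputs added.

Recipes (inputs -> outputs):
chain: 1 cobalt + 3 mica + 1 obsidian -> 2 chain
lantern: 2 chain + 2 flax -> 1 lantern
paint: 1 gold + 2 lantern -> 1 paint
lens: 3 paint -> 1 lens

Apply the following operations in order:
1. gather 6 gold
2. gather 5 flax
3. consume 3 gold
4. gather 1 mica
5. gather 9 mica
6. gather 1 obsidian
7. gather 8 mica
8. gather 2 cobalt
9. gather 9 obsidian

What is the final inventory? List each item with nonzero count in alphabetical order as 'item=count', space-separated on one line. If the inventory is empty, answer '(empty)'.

After 1 (gather 6 gold): gold=6
After 2 (gather 5 flax): flax=5 gold=6
After 3 (consume 3 gold): flax=5 gold=3
After 4 (gather 1 mica): flax=5 gold=3 mica=1
After 5 (gather 9 mica): flax=5 gold=3 mica=10
After 6 (gather 1 obsidian): flax=5 gold=3 mica=10 obsidian=1
After 7 (gather 8 mica): flax=5 gold=3 mica=18 obsidian=1
After 8 (gather 2 cobalt): cobalt=2 flax=5 gold=3 mica=18 obsidian=1
After 9 (gather 9 obsidian): cobalt=2 flax=5 gold=3 mica=18 obsidian=10

Answer: cobalt=2 flax=5 gold=3 mica=18 obsidian=10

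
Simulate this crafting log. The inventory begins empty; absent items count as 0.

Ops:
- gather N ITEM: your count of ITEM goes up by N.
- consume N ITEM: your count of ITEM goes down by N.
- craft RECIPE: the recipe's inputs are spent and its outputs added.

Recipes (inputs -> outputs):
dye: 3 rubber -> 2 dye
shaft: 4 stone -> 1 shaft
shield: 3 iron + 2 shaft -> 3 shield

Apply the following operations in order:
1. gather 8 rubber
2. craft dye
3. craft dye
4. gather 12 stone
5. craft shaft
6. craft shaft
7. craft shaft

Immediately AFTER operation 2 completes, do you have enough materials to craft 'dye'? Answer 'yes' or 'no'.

Answer: yes

Derivation:
After 1 (gather 8 rubber): rubber=8
After 2 (craft dye): dye=2 rubber=5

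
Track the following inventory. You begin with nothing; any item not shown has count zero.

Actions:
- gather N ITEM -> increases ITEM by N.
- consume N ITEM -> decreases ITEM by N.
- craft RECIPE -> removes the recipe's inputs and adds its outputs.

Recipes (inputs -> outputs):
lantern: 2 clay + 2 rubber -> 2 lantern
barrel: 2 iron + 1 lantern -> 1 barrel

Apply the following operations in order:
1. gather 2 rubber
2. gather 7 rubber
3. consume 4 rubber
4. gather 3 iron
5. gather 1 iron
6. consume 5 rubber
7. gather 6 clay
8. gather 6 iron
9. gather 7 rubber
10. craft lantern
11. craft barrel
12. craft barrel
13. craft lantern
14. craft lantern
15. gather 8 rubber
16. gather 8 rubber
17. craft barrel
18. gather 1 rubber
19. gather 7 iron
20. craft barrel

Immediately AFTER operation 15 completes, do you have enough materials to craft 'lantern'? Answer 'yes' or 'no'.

Answer: no

Derivation:
After 1 (gather 2 rubber): rubber=2
After 2 (gather 7 rubber): rubber=9
After 3 (consume 4 rubber): rubber=5
After 4 (gather 3 iron): iron=3 rubber=5
After 5 (gather 1 iron): iron=4 rubber=5
After 6 (consume 5 rubber): iron=4
After 7 (gather 6 clay): clay=6 iron=4
After 8 (gather 6 iron): clay=6 iron=10
After 9 (gather 7 rubber): clay=6 iron=10 rubber=7
After 10 (craft lantern): clay=4 iron=10 lantern=2 rubber=5
After 11 (craft barrel): barrel=1 clay=4 iron=8 lantern=1 rubber=5
After 12 (craft barrel): barrel=2 clay=4 iron=6 rubber=5
After 13 (craft lantern): barrel=2 clay=2 iron=6 lantern=2 rubber=3
After 14 (craft lantern): barrel=2 iron=6 lantern=4 rubber=1
After 15 (gather 8 rubber): barrel=2 iron=6 lantern=4 rubber=9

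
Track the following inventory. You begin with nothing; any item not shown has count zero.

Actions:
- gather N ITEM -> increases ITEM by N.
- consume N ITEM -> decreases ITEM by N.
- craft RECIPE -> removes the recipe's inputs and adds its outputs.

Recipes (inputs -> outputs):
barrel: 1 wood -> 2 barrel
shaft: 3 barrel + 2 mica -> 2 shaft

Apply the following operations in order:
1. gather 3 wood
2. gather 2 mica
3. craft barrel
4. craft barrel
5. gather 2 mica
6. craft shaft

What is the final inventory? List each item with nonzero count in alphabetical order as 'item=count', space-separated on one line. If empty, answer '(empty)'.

After 1 (gather 3 wood): wood=3
After 2 (gather 2 mica): mica=2 wood=3
After 3 (craft barrel): barrel=2 mica=2 wood=2
After 4 (craft barrel): barrel=4 mica=2 wood=1
After 5 (gather 2 mica): barrel=4 mica=4 wood=1
After 6 (craft shaft): barrel=1 mica=2 shaft=2 wood=1

Answer: barrel=1 mica=2 shaft=2 wood=1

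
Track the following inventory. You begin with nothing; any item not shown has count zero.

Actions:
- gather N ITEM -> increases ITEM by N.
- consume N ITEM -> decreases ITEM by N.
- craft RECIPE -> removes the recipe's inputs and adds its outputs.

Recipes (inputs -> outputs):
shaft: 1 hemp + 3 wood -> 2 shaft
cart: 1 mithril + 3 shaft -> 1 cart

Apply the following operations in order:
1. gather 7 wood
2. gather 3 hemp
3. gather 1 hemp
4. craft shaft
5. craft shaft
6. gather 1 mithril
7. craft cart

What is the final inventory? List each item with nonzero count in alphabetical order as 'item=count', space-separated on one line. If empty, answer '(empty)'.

Answer: cart=1 hemp=2 shaft=1 wood=1

Derivation:
After 1 (gather 7 wood): wood=7
After 2 (gather 3 hemp): hemp=3 wood=7
After 3 (gather 1 hemp): hemp=4 wood=7
After 4 (craft shaft): hemp=3 shaft=2 wood=4
After 5 (craft shaft): hemp=2 shaft=4 wood=1
After 6 (gather 1 mithril): hemp=2 mithril=1 shaft=4 wood=1
After 7 (craft cart): cart=1 hemp=2 shaft=1 wood=1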